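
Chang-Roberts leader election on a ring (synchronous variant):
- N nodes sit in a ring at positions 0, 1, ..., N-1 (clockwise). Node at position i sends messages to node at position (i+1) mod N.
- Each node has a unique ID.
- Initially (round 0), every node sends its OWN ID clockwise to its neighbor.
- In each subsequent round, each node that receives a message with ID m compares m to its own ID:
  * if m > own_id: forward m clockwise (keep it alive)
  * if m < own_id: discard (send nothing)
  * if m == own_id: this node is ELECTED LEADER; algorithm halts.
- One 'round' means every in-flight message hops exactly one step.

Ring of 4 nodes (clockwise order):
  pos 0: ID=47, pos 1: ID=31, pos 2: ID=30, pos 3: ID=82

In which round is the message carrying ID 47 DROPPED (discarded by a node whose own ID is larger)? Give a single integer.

Round 1: pos1(id31) recv 47: fwd; pos2(id30) recv 31: fwd; pos3(id82) recv 30: drop; pos0(id47) recv 82: fwd
Round 2: pos2(id30) recv 47: fwd; pos3(id82) recv 31: drop; pos1(id31) recv 82: fwd
Round 3: pos3(id82) recv 47: drop; pos2(id30) recv 82: fwd
Round 4: pos3(id82) recv 82: ELECTED
Message ID 47 originates at pos 0; dropped at pos 3 in round 3

Answer: 3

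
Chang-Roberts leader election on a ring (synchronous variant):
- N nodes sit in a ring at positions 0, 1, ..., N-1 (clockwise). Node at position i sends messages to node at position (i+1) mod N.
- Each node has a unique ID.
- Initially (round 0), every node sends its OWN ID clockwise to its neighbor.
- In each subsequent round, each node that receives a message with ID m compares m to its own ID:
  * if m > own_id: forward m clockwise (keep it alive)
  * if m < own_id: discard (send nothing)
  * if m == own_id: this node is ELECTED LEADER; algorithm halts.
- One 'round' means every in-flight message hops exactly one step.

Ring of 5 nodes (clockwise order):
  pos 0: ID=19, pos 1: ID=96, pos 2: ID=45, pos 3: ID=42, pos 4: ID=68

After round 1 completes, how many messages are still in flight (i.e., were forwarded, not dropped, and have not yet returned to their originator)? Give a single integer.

Answer: 3

Derivation:
Round 1: pos1(id96) recv 19: drop; pos2(id45) recv 96: fwd; pos3(id42) recv 45: fwd; pos4(id68) recv 42: drop; pos0(id19) recv 68: fwd
After round 1: 3 messages still in flight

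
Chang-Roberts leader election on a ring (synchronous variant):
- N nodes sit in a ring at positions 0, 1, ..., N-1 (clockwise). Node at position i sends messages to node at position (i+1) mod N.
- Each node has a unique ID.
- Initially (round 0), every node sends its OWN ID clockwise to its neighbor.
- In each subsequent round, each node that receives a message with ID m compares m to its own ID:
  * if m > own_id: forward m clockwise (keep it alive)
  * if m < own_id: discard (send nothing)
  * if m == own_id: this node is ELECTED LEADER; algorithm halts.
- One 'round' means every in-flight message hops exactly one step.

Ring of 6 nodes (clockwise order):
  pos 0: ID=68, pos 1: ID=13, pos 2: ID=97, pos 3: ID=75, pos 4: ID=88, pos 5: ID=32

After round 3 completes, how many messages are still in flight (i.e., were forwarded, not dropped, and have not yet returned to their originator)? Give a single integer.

Answer: 2

Derivation:
Round 1: pos1(id13) recv 68: fwd; pos2(id97) recv 13: drop; pos3(id75) recv 97: fwd; pos4(id88) recv 75: drop; pos5(id32) recv 88: fwd; pos0(id68) recv 32: drop
Round 2: pos2(id97) recv 68: drop; pos4(id88) recv 97: fwd; pos0(id68) recv 88: fwd
Round 3: pos5(id32) recv 97: fwd; pos1(id13) recv 88: fwd
After round 3: 2 messages still in flight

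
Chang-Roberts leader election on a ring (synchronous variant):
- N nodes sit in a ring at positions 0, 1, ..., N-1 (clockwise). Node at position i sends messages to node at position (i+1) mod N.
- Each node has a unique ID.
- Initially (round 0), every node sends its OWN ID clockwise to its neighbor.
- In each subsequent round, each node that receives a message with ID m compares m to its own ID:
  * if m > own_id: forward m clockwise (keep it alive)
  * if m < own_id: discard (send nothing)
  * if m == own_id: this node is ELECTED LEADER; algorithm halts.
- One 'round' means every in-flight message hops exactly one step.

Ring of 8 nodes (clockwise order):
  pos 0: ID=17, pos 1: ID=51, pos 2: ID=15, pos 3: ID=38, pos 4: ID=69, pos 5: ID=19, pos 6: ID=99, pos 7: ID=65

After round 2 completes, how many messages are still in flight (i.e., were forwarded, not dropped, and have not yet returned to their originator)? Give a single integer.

Answer: 3

Derivation:
Round 1: pos1(id51) recv 17: drop; pos2(id15) recv 51: fwd; pos3(id38) recv 15: drop; pos4(id69) recv 38: drop; pos5(id19) recv 69: fwd; pos6(id99) recv 19: drop; pos7(id65) recv 99: fwd; pos0(id17) recv 65: fwd
Round 2: pos3(id38) recv 51: fwd; pos6(id99) recv 69: drop; pos0(id17) recv 99: fwd; pos1(id51) recv 65: fwd
After round 2: 3 messages still in flight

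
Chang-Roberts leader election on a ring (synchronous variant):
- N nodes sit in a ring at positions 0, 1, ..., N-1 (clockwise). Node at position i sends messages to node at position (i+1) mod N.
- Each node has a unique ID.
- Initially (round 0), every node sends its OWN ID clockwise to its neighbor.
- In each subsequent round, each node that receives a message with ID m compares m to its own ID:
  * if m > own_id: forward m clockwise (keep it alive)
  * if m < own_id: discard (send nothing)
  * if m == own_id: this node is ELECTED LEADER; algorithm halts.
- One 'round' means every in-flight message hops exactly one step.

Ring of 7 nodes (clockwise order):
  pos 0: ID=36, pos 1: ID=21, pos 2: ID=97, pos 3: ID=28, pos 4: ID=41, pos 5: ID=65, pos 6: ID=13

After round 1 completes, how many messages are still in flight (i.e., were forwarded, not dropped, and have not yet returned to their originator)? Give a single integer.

Round 1: pos1(id21) recv 36: fwd; pos2(id97) recv 21: drop; pos3(id28) recv 97: fwd; pos4(id41) recv 28: drop; pos5(id65) recv 41: drop; pos6(id13) recv 65: fwd; pos0(id36) recv 13: drop
After round 1: 3 messages still in flight

Answer: 3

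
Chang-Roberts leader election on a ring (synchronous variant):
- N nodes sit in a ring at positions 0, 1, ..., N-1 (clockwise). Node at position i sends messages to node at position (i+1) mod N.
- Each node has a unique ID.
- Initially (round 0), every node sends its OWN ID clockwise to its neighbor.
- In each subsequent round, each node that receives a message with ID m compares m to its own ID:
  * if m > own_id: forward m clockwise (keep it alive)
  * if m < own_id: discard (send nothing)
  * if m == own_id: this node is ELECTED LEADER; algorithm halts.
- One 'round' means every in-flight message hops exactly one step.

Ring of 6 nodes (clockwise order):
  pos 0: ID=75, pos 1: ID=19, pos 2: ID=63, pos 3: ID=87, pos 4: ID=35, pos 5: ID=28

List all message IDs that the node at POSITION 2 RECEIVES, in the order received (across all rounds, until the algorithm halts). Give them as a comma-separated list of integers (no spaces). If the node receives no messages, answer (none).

Round 1: pos1(id19) recv 75: fwd; pos2(id63) recv 19: drop; pos3(id87) recv 63: drop; pos4(id35) recv 87: fwd; pos5(id28) recv 35: fwd; pos0(id75) recv 28: drop
Round 2: pos2(id63) recv 75: fwd; pos5(id28) recv 87: fwd; pos0(id75) recv 35: drop
Round 3: pos3(id87) recv 75: drop; pos0(id75) recv 87: fwd
Round 4: pos1(id19) recv 87: fwd
Round 5: pos2(id63) recv 87: fwd
Round 6: pos3(id87) recv 87: ELECTED

Answer: 19,75,87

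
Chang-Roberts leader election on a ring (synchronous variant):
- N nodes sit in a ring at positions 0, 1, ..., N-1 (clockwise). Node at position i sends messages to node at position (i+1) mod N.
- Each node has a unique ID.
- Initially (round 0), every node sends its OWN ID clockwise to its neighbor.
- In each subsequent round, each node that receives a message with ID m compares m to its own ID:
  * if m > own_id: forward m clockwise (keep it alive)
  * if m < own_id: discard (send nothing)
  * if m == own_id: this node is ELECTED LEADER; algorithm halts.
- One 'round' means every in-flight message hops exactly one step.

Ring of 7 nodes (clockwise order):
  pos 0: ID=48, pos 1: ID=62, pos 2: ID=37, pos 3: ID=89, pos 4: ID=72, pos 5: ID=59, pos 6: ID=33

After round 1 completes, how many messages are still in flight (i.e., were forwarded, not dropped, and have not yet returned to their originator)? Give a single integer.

Answer: 4

Derivation:
Round 1: pos1(id62) recv 48: drop; pos2(id37) recv 62: fwd; pos3(id89) recv 37: drop; pos4(id72) recv 89: fwd; pos5(id59) recv 72: fwd; pos6(id33) recv 59: fwd; pos0(id48) recv 33: drop
After round 1: 4 messages still in flight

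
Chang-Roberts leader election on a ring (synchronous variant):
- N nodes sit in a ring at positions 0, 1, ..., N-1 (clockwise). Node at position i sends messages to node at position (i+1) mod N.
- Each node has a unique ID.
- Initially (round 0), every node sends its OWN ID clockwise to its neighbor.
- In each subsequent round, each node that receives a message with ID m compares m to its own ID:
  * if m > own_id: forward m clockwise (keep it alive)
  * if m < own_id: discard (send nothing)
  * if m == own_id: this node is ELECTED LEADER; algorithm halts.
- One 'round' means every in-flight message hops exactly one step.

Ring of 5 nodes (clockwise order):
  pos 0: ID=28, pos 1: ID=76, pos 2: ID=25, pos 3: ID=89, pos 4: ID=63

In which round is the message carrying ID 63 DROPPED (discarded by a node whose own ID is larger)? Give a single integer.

Answer: 2

Derivation:
Round 1: pos1(id76) recv 28: drop; pos2(id25) recv 76: fwd; pos3(id89) recv 25: drop; pos4(id63) recv 89: fwd; pos0(id28) recv 63: fwd
Round 2: pos3(id89) recv 76: drop; pos0(id28) recv 89: fwd; pos1(id76) recv 63: drop
Round 3: pos1(id76) recv 89: fwd
Round 4: pos2(id25) recv 89: fwd
Round 5: pos3(id89) recv 89: ELECTED
Message ID 63 originates at pos 4; dropped at pos 1 in round 2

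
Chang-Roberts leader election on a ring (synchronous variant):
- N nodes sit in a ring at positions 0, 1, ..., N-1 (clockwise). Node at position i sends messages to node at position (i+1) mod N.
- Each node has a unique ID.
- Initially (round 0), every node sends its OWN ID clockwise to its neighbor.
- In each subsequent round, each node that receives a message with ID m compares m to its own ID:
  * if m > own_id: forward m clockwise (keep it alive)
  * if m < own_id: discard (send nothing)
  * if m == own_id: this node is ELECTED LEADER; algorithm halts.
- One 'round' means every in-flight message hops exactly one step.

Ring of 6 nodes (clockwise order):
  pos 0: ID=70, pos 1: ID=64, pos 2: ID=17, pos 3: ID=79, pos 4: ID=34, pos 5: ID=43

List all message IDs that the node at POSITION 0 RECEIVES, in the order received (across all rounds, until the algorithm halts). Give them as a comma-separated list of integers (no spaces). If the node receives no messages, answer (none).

Answer: 43,79

Derivation:
Round 1: pos1(id64) recv 70: fwd; pos2(id17) recv 64: fwd; pos3(id79) recv 17: drop; pos4(id34) recv 79: fwd; pos5(id43) recv 34: drop; pos0(id70) recv 43: drop
Round 2: pos2(id17) recv 70: fwd; pos3(id79) recv 64: drop; pos5(id43) recv 79: fwd
Round 3: pos3(id79) recv 70: drop; pos0(id70) recv 79: fwd
Round 4: pos1(id64) recv 79: fwd
Round 5: pos2(id17) recv 79: fwd
Round 6: pos3(id79) recv 79: ELECTED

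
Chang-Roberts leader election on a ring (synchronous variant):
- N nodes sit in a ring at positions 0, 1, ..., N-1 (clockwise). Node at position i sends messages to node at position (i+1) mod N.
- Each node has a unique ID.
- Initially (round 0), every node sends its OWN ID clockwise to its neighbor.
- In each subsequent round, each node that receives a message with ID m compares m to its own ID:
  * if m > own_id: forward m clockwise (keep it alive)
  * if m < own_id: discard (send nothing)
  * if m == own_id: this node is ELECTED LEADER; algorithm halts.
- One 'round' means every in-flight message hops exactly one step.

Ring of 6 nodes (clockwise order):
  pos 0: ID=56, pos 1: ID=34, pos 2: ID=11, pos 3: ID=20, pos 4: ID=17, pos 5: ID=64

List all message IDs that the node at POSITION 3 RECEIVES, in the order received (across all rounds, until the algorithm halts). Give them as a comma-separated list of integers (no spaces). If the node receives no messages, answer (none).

Answer: 11,34,56,64

Derivation:
Round 1: pos1(id34) recv 56: fwd; pos2(id11) recv 34: fwd; pos3(id20) recv 11: drop; pos4(id17) recv 20: fwd; pos5(id64) recv 17: drop; pos0(id56) recv 64: fwd
Round 2: pos2(id11) recv 56: fwd; pos3(id20) recv 34: fwd; pos5(id64) recv 20: drop; pos1(id34) recv 64: fwd
Round 3: pos3(id20) recv 56: fwd; pos4(id17) recv 34: fwd; pos2(id11) recv 64: fwd
Round 4: pos4(id17) recv 56: fwd; pos5(id64) recv 34: drop; pos3(id20) recv 64: fwd
Round 5: pos5(id64) recv 56: drop; pos4(id17) recv 64: fwd
Round 6: pos5(id64) recv 64: ELECTED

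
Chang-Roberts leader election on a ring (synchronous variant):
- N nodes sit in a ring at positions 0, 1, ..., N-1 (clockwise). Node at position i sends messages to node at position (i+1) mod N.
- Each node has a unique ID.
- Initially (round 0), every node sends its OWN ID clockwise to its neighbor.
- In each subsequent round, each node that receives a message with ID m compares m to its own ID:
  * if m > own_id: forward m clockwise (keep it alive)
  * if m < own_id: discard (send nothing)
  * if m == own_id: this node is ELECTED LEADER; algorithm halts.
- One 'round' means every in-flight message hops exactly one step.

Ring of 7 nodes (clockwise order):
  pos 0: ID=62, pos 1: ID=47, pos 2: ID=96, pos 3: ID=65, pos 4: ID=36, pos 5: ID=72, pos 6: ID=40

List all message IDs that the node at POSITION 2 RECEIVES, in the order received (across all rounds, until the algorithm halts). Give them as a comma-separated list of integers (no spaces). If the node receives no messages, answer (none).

Round 1: pos1(id47) recv 62: fwd; pos2(id96) recv 47: drop; pos3(id65) recv 96: fwd; pos4(id36) recv 65: fwd; pos5(id72) recv 36: drop; pos6(id40) recv 72: fwd; pos0(id62) recv 40: drop
Round 2: pos2(id96) recv 62: drop; pos4(id36) recv 96: fwd; pos5(id72) recv 65: drop; pos0(id62) recv 72: fwd
Round 3: pos5(id72) recv 96: fwd; pos1(id47) recv 72: fwd
Round 4: pos6(id40) recv 96: fwd; pos2(id96) recv 72: drop
Round 5: pos0(id62) recv 96: fwd
Round 6: pos1(id47) recv 96: fwd
Round 7: pos2(id96) recv 96: ELECTED

Answer: 47,62,72,96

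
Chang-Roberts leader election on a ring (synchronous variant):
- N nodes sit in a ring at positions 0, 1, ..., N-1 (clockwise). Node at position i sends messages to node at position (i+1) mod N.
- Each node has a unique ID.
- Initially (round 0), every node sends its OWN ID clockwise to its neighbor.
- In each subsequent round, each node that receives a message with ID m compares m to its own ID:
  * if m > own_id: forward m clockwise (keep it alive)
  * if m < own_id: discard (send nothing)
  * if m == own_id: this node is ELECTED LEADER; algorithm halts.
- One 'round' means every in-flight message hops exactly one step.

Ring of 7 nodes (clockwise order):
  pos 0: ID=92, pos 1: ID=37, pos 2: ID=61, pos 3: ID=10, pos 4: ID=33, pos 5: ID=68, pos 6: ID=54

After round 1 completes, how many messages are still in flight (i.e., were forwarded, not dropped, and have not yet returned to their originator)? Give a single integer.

Answer: 3

Derivation:
Round 1: pos1(id37) recv 92: fwd; pos2(id61) recv 37: drop; pos3(id10) recv 61: fwd; pos4(id33) recv 10: drop; pos5(id68) recv 33: drop; pos6(id54) recv 68: fwd; pos0(id92) recv 54: drop
After round 1: 3 messages still in flight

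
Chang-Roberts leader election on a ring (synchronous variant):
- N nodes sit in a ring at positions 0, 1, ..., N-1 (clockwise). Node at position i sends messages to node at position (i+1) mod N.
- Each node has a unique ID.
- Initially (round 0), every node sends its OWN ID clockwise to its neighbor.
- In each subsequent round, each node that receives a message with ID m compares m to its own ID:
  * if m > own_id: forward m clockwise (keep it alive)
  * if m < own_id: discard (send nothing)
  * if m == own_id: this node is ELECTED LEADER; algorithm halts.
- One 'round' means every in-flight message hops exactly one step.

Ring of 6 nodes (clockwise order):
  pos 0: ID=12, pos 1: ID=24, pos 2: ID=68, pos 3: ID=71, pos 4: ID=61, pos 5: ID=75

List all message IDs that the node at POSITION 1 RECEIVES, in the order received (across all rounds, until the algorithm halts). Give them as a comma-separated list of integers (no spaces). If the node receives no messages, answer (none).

Answer: 12,75

Derivation:
Round 1: pos1(id24) recv 12: drop; pos2(id68) recv 24: drop; pos3(id71) recv 68: drop; pos4(id61) recv 71: fwd; pos5(id75) recv 61: drop; pos0(id12) recv 75: fwd
Round 2: pos5(id75) recv 71: drop; pos1(id24) recv 75: fwd
Round 3: pos2(id68) recv 75: fwd
Round 4: pos3(id71) recv 75: fwd
Round 5: pos4(id61) recv 75: fwd
Round 6: pos5(id75) recv 75: ELECTED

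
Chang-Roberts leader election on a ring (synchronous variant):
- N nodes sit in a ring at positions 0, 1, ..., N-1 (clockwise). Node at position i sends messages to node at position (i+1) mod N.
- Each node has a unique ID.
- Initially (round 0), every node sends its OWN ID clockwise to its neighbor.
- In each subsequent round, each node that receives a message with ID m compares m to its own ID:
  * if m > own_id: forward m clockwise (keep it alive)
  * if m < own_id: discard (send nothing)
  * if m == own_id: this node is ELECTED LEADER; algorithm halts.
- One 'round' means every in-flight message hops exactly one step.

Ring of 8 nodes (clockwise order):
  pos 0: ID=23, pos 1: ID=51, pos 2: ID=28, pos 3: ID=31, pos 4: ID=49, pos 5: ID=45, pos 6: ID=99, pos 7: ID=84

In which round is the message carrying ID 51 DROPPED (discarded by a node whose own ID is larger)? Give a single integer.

Answer: 5

Derivation:
Round 1: pos1(id51) recv 23: drop; pos2(id28) recv 51: fwd; pos3(id31) recv 28: drop; pos4(id49) recv 31: drop; pos5(id45) recv 49: fwd; pos6(id99) recv 45: drop; pos7(id84) recv 99: fwd; pos0(id23) recv 84: fwd
Round 2: pos3(id31) recv 51: fwd; pos6(id99) recv 49: drop; pos0(id23) recv 99: fwd; pos1(id51) recv 84: fwd
Round 3: pos4(id49) recv 51: fwd; pos1(id51) recv 99: fwd; pos2(id28) recv 84: fwd
Round 4: pos5(id45) recv 51: fwd; pos2(id28) recv 99: fwd; pos3(id31) recv 84: fwd
Round 5: pos6(id99) recv 51: drop; pos3(id31) recv 99: fwd; pos4(id49) recv 84: fwd
Round 6: pos4(id49) recv 99: fwd; pos5(id45) recv 84: fwd
Round 7: pos5(id45) recv 99: fwd; pos6(id99) recv 84: drop
Round 8: pos6(id99) recv 99: ELECTED
Message ID 51 originates at pos 1; dropped at pos 6 in round 5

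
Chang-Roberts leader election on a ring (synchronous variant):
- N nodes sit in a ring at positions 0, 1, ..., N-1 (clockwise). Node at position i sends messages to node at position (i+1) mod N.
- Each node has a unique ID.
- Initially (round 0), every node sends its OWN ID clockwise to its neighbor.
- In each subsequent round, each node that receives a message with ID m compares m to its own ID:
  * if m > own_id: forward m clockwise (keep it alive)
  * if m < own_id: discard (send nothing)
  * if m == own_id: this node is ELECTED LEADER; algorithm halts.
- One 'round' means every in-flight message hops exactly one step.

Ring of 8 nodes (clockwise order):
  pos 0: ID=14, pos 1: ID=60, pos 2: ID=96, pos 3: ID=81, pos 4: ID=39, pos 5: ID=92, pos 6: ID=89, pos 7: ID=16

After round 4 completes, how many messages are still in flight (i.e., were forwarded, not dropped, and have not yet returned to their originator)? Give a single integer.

Answer: 2

Derivation:
Round 1: pos1(id60) recv 14: drop; pos2(id96) recv 60: drop; pos3(id81) recv 96: fwd; pos4(id39) recv 81: fwd; pos5(id92) recv 39: drop; pos6(id89) recv 92: fwd; pos7(id16) recv 89: fwd; pos0(id14) recv 16: fwd
Round 2: pos4(id39) recv 96: fwd; pos5(id92) recv 81: drop; pos7(id16) recv 92: fwd; pos0(id14) recv 89: fwd; pos1(id60) recv 16: drop
Round 3: pos5(id92) recv 96: fwd; pos0(id14) recv 92: fwd; pos1(id60) recv 89: fwd
Round 4: pos6(id89) recv 96: fwd; pos1(id60) recv 92: fwd; pos2(id96) recv 89: drop
After round 4: 2 messages still in flight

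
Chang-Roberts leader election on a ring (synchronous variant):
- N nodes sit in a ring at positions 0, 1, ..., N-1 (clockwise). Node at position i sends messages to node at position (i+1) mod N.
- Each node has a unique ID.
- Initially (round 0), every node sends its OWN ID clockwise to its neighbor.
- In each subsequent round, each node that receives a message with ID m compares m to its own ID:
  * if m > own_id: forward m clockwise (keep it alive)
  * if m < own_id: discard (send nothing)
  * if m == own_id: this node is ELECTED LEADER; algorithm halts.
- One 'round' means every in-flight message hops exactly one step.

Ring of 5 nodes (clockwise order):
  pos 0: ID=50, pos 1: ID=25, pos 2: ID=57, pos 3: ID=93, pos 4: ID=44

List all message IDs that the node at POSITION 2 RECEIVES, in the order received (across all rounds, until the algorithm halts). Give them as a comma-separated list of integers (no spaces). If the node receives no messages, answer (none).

Round 1: pos1(id25) recv 50: fwd; pos2(id57) recv 25: drop; pos3(id93) recv 57: drop; pos4(id44) recv 93: fwd; pos0(id50) recv 44: drop
Round 2: pos2(id57) recv 50: drop; pos0(id50) recv 93: fwd
Round 3: pos1(id25) recv 93: fwd
Round 4: pos2(id57) recv 93: fwd
Round 5: pos3(id93) recv 93: ELECTED

Answer: 25,50,93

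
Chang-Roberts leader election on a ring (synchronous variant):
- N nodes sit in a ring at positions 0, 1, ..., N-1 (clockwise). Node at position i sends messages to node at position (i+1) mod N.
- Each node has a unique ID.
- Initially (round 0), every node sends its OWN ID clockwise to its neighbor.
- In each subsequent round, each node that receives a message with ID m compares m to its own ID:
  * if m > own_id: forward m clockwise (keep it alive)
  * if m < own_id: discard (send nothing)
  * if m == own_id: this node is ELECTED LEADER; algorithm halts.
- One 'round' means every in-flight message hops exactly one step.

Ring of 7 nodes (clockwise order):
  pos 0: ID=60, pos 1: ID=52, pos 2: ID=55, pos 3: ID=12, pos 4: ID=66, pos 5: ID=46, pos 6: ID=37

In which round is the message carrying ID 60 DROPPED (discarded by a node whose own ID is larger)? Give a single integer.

Answer: 4

Derivation:
Round 1: pos1(id52) recv 60: fwd; pos2(id55) recv 52: drop; pos3(id12) recv 55: fwd; pos4(id66) recv 12: drop; pos5(id46) recv 66: fwd; pos6(id37) recv 46: fwd; pos0(id60) recv 37: drop
Round 2: pos2(id55) recv 60: fwd; pos4(id66) recv 55: drop; pos6(id37) recv 66: fwd; pos0(id60) recv 46: drop
Round 3: pos3(id12) recv 60: fwd; pos0(id60) recv 66: fwd
Round 4: pos4(id66) recv 60: drop; pos1(id52) recv 66: fwd
Round 5: pos2(id55) recv 66: fwd
Round 6: pos3(id12) recv 66: fwd
Round 7: pos4(id66) recv 66: ELECTED
Message ID 60 originates at pos 0; dropped at pos 4 in round 4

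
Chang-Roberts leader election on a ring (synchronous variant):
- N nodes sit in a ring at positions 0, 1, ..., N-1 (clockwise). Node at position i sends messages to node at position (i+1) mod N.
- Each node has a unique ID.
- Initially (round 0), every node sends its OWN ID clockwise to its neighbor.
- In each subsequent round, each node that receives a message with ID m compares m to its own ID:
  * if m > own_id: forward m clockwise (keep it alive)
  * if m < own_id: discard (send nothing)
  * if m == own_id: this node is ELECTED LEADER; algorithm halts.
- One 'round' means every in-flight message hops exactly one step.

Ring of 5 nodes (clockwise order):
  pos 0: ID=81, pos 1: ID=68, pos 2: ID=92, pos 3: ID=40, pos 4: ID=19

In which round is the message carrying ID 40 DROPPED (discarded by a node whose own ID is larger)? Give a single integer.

Round 1: pos1(id68) recv 81: fwd; pos2(id92) recv 68: drop; pos3(id40) recv 92: fwd; pos4(id19) recv 40: fwd; pos0(id81) recv 19: drop
Round 2: pos2(id92) recv 81: drop; pos4(id19) recv 92: fwd; pos0(id81) recv 40: drop
Round 3: pos0(id81) recv 92: fwd
Round 4: pos1(id68) recv 92: fwd
Round 5: pos2(id92) recv 92: ELECTED
Message ID 40 originates at pos 3; dropped at pos 0 in round 2

Answer: 2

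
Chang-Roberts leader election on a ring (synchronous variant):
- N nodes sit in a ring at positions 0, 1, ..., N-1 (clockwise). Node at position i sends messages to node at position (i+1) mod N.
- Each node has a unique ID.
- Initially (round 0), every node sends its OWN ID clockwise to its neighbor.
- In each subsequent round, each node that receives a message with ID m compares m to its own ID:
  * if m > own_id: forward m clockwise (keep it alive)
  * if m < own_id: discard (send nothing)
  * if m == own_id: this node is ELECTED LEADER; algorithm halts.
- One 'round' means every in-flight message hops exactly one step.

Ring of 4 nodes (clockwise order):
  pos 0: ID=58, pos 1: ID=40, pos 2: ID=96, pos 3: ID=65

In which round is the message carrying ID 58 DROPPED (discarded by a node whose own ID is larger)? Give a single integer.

Answer: 2

Derivation:
Round 1: pos1(id40) recv 58: fwd; pos2(id96) recv 40: drop; pos3(id65) recv 96: fwd; pos0(id58) recv 65: fwd
Round 2: pos2(id96) recv 58: drop; pos0(id58) recv 96: fwd; pos1(id40) recv 65: fwd
Round 3: pos1(id40) recv 96: fwd; pos2(id96) recv 65: drop
Round 4: pos2(id96) recv 96: ELECTED
Message ID 58 originates at pos 0; dropped at pos 2 in round 2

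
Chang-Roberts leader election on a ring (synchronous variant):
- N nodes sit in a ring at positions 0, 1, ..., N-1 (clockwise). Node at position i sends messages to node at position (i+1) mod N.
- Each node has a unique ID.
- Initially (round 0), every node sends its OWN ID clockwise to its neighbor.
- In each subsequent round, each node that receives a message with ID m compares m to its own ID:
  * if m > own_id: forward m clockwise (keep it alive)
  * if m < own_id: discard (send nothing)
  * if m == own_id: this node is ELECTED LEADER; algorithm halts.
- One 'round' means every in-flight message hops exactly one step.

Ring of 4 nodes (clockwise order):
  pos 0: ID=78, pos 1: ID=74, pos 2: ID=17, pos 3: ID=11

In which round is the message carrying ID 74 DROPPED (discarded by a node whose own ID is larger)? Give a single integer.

Answer: 3

Derivation:
Round 1: pos1(id74) recv 78: fwd; pos2(id17) recv 74: fwd; pos3(id11) recv 17: fwd; pos0(id78) recv 11: drop
Round 2: pos2(id17) recv 78: fwd; pos3(id11) recv 74: fwd; pos0(id78) recv 17: drop
Round 3: pos3(id11) recv 78: fwd; pos0(id78) recv 74: drop
Round 4: pos0(id78) recv 78: ELECTED
Message ID 74 originates at pos 1; dropped at pos 0 in round 3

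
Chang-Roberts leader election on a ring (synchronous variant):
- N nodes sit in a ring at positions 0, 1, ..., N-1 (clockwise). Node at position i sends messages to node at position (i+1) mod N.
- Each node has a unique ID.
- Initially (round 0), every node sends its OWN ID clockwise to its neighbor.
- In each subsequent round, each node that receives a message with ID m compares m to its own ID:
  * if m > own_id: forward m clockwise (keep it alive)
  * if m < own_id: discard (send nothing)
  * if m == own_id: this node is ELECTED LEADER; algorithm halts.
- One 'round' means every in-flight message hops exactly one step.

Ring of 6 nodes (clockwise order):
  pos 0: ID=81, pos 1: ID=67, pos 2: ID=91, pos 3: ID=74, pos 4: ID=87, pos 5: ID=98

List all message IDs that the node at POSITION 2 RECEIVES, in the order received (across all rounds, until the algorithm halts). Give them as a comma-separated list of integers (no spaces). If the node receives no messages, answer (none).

Answer: 67,81,98

Derivation:
Round 1: pos1(id67) recv 81: fwd; pos2(id91) recv 67: drop; pos3(id74) recv 91: fwd; pos4(id87) recv 74: drop; pos5(id98) recv 87: drop; pos0(id81) recv 98: fwd
Round 2: pos2(id91) recv 81: drop; pos4(id87) recv 91: fwd; pos1(id67) recv 98: fwd
Round 3: pos5(id98) recv 91: drop; pos2(id91) recv 98: fwd
Round 4: pos3(id74) recv 98: fwd
Round 5: pos4(id87) recv 98: fwd
Round 6: pos5(id98) recv 98: ELECTED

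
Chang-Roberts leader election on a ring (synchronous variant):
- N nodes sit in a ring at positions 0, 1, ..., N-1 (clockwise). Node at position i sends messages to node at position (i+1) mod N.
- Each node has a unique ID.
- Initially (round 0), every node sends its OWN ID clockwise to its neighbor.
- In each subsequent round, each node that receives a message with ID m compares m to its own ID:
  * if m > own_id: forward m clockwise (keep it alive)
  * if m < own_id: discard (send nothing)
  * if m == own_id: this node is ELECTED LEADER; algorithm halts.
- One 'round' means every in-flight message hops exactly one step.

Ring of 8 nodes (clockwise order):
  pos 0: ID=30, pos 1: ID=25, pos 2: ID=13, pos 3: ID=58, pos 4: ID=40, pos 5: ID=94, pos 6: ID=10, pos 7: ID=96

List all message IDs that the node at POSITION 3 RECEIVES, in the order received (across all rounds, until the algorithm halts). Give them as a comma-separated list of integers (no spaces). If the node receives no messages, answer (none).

Answer: 13,25,30,96

Derivation:
Round 1: pos1(id25) recv 30: fwd; pos2(id13) recv 25: fwd; pos3(id58) recv 13: drop; pos4(id40) recv 58: fwd; pos5(id94) recv 40: drop; pos6(id10) recv 94: fwd; pos7(id96) recv 10: drop; pos0(id30) recv 96: fwd
Round 2: pos2(id13) recv 30: fwd; pos3(id58) recv 25: drop; pos5(id94) recv 58: drop; pos7(id96) recv 94: drop; pos1(id25) recv 96: fwd
Round 3: pos3(id58) recv 30: drop; pos2(id13) recv 96: fwd
Round 4: pos3(id58) recv 96: fwd
Round 5: pos4(id40) recv 96: fwd
Round 6: pos5(id94) recv 96: fwd
Round 7: pos6(id10) recv 96: fwd
Round 8: pos7(id96) recv 96: ELECTED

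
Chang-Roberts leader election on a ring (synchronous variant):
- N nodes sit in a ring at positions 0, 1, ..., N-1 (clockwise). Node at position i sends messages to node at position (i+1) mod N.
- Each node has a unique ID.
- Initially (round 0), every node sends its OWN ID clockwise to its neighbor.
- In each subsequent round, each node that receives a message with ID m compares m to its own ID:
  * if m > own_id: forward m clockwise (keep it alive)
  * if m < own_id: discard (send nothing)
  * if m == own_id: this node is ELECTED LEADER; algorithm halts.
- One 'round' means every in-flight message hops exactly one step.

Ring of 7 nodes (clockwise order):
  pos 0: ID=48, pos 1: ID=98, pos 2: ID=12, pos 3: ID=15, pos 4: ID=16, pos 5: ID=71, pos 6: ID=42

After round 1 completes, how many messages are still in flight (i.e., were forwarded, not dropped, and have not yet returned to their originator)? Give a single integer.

Answer: 2

Derivation:
Round 1: pos1(id98) recv 48: drop; pos2(id12) recv 98: fwd; pos3(id15) recv 12: drop; pos4(id16) recv 15: drop; pos5(id71) recv 16: drop; pos6(id42) recv 71: fwd; pos0(id48) recv 42: drop
After round 1: 2 messages still in flight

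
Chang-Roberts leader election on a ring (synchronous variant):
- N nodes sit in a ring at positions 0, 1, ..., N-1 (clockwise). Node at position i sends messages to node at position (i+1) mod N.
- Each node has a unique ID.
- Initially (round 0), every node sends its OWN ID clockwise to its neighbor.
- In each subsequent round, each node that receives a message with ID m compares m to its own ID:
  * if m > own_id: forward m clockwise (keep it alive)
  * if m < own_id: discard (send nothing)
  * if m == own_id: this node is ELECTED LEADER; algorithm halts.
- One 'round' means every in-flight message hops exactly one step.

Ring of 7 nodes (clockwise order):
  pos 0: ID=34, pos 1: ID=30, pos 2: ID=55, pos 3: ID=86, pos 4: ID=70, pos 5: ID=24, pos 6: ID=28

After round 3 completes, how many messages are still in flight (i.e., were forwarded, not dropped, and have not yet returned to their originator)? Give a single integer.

Round 1: pos1(id30) recv 34: fwd; pos2(id55) recv 30: drop; pos3(id86) recv 55: drop; pos4(id70) recv 86: fwd; pos5(id24) recv 70: fwd; pos6(id28) recv 24: drop; pos0(id34) recv 28: drop
Round 2: pos2(id55) recv 34: drop; pos5(id24) recv 86: fwd; pos6(id28) recv 70: fwd
Round 3: pos6(id28) recv 86: fwd; pos0(id34) recv 70: fwd
After round 3: 2 messages still in flight

Answer: 2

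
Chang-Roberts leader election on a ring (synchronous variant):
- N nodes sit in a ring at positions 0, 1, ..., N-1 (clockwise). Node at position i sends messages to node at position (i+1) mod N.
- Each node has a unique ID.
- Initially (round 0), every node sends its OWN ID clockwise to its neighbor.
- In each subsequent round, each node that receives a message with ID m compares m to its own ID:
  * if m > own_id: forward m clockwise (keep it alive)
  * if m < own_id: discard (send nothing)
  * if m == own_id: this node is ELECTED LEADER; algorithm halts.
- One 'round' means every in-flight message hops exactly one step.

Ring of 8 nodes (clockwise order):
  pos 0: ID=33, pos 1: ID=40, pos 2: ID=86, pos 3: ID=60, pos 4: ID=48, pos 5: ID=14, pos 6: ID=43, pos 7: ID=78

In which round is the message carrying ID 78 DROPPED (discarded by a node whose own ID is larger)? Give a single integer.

Answer: 3

Derivation:
Round 1: pos1(id40) recv 33: drop; pos2(id86) recv 40: drop; pos3(id60) recv 86: fwd; pos4(id48) recv 60: fwd; pos5(id14) recv 48: fwd; pos6(id43) recv 14: drop; pos7(id78) recv 43: drop; pos0(id33) recv 78: fwd
Round 2: pos4(id48) recv 86: fwd; pos5(id14) recv 60: fwd; pos6(id43) recv 48: fwd; pos1(id40) recv 78: fwd
Round 3: pos5(id14) recv 86: fwd; pos6(id43) recv 60: fwd; pos7(id78) recv 48: drop; pos2(id86) recv 78: drop
Round 4: pos6(id43) recv 86: fwd; pos7(id78) recv 60: drop
Round 5: pos7(id78) recv 86: fwd
Round 6: pos0(id33) recv 86: fwd
Round 7: pos1(id40) recv 86: fwd
Round 8: pos2(id86) recv 86: ELECTED
Message ID 78 originates at pos 7; dropped at pos 2 in round 3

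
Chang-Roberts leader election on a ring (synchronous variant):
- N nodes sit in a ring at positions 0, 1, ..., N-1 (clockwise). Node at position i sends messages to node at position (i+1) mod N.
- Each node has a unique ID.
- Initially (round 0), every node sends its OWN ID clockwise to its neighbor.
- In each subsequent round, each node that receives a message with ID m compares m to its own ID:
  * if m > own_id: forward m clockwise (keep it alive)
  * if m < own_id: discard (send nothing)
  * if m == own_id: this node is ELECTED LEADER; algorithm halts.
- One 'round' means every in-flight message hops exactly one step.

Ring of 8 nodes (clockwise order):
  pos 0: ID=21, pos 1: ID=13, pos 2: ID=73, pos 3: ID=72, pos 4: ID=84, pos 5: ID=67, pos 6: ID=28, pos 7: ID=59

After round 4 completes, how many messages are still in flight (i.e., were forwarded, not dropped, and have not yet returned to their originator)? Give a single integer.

Answer: 2

Derivation:
Round 1: pos1(id13) recv 21: fwd; pos2(id73) recv 13: drop; pos3(id72) recv 73: fwd; pos4(id84) recv 72: drop; pos5(id67) recv 84: fwd; pos6(id28) recv 67: fwd; pos7(id59) recv 28: drop; pos0(id21) recv 59: fwd
Round 2: pos2(id73) recv 21: drop; pos4(id84) recv 73: drop; pos6(id28) recv 84: fwd; pos7(id59) recv 67: fwd; pos1(id13) recv 59: fwd
Round 3: pos7(id59) recv 84: fwd; pos0(id21) recv 67: fwd; pos2(id73) recv 59: drop
Round 4: pos0(id21) recv 84: fwd; pos1(id13) recv 67: fwd
After round 4: 2 messages still in flight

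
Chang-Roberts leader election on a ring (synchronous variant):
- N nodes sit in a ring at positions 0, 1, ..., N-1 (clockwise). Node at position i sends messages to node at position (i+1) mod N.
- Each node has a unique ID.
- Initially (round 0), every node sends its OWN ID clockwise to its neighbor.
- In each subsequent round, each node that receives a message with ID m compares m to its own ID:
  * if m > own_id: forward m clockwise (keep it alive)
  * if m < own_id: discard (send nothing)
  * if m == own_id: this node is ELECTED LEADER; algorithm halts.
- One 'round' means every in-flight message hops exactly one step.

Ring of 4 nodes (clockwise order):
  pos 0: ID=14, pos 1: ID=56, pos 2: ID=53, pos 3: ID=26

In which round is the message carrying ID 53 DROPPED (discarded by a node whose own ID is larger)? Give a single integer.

Round 1: pos1(id56) recv 14: drop; pos2(id53) recv 56: fwd; pos3(id26) recv 53: fwd; pos0(id14) recv 26: fwd
Round 2: pos3(id26) recv 56: fwd; pos0(id14) recv 53: fwd; pos1(id56) recv 26: drop
Round 3: pos0(id14) recv 56: fwd; pos1(id56) recv 53: drop
Round 4: pos1(id56) recv 56: ELECTED
Message ID 53 originates at pos 2; dropped at pos 1 in round 3

Answer: 3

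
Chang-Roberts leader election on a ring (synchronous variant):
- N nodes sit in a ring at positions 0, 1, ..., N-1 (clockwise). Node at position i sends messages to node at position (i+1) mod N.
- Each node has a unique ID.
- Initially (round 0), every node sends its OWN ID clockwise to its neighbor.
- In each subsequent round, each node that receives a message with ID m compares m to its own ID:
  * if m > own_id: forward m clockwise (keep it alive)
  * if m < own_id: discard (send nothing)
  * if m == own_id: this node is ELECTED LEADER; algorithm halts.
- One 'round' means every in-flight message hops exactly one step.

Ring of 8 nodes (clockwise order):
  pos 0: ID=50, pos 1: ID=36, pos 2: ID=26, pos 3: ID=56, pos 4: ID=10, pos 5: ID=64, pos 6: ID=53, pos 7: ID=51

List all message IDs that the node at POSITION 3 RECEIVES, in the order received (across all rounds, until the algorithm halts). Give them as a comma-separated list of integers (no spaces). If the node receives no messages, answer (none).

Answer: 26,36,50,51,53,64

Derivation:
Round 1: pos1(id36) recv 50: fwd; pos2(id26) recv 36: fwd; pos3(id56) recv 26: drop; pos4(id10) recv 56: fwd; pos5(id64) recv 10: drop; pos6(id53) recv 64: fwd; pos7(id51) recv 53: fwd; pos0(id50) recv 51: fwd
Round 2: pos2(id26) recv 50: fwd; pos3(id56) recv 36: drop; pos5(id64) recv 56: drop; pos7(id51) recv 64: fwd; pos0(id50) recv 53: fwd; pos1(id36) recv 51: fwd
Round 3: pos3(id56) recv 50: drop; pos0(id50) recv 64: fwd; pos1(id36) recv 53: fwd; pos2(id26) recv 51: fwd
Round 4: pos1(id36) recv 64: fwd; pos2(id26) recv 53: fwd; pos3(id56) recv 51: drop
Round 5: pos2(id26) recv 64: fwd; pos3(id56) recv 53: drop
Round 6: pos3(id56) recv 64: fwd
Round 7: pos4(id10) recv 64: fwd
Round 8: pos5(id64) recv 64: ELECTED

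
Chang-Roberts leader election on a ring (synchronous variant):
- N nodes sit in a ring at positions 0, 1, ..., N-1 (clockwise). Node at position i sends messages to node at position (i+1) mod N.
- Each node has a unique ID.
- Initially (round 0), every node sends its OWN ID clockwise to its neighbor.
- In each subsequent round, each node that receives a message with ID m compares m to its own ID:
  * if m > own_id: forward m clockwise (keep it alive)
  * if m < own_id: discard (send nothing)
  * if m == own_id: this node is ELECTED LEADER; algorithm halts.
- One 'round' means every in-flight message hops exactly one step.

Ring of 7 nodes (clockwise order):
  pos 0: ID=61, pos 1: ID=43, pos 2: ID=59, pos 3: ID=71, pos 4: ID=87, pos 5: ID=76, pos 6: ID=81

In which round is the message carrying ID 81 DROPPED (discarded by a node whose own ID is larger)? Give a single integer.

Answer: 5

Derivation:
Round 1: pos1(id43) recv 61: fwd; pos2(id59) recv 43: drop; pos3(id71) recv 59: drop; pos4(id87) recv 71: drop; pos5(id76) recv 87: fwd; pos6(id81) recv 76: drop; pos0(id61) recv 81: fwd
Round 2: pos2(id59) recv 61: fwd; pos6(id81) recv 87: fwd; pos1(id43) recv 81: fwd
Round 3: pos3(id71) recv 61: drop; pos0(id61) recv 87: fwd; pos2(id59) recv 81: fwd
Round 4: pos1(id43) recv 87: fwd; pos3(id71) recv 81: fwd
Round 5: pos2(id59) recv 87: fwd; pos4(id87) recv 81: drop
Round 6: pos3(id71) recv 87: fwd
Round 7: pos4(id87) recv 87: ELECTED
Message ID 81 originates at pos 6; dropped at pos 4 in round 5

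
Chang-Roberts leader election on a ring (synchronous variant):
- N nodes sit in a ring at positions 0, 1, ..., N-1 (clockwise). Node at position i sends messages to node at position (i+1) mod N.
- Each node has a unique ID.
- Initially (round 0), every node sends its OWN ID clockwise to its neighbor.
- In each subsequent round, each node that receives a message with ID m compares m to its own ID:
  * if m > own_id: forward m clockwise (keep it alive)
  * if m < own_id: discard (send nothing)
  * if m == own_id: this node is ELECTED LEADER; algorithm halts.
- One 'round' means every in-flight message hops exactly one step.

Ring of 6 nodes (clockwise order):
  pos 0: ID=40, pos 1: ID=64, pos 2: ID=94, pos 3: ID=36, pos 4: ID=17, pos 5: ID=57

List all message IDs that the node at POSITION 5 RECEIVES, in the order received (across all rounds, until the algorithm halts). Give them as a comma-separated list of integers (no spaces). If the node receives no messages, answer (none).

Answer: 17,36,94

Derivation:
Round 1: pos1(id64) recv 40: drop; pos2(id94) recv 64: drop; pos3(id36) recv 94: fwd; pos4(id17) recv 36: fwd; pos5(id57) recv 17: drop; pos0(id40) recv 57: fwd
Round 2: pos4(id17) recv 94: fwd; pos5(id57) recv 36: drop; pos1(id64) recv 57: drop
Round 3: pos5(id57) recv 94: fwd
Round 4: pos0(id40) recv 94: fwd
Round 5: pos1(id64) recv 94: fwd
Round 6: pos2(id94) recv 94: ELECTED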